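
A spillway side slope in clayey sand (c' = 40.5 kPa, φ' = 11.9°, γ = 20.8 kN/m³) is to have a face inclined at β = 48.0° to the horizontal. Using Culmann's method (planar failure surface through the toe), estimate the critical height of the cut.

Culmann's analysis gives the critical failure plane at α_cr = (β + φ')/2 = (48.0 + 11.9)/2 = 29.9°, and the critical height
H_c = (4c'/γ) · sinβ cosφ' / [1 − cos(β − φ')]
    = (4·40.5/20.8) · sin48.0°·cos11.9° / [1 − cos(36.1°)]
    = 7.788 · 0.7431·0.9785 / [1 − 0.8080]
    = 7.788 · 0.7272 / 0.1920
    = 29.50 m

H_c = 29.50 m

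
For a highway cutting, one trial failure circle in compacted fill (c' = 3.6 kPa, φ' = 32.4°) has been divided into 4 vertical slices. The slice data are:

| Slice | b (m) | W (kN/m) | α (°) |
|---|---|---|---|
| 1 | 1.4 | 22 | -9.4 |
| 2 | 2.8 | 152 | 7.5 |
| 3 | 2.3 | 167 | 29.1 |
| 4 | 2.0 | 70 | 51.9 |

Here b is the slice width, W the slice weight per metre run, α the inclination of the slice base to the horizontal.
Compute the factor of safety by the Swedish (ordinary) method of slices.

FS = 1.74

Ordinary method of slices: FS = Σ[c'·Δl_i + (W_i cosα_i)·tanφ'] / Σ W_i sinα_i, with Δl_i = b_i / cosα_i.
Slice 1: Δl = 1.4/cos(-9.4°) = 1.419 m; N'_1 = 22·cos(-9.4°) = 21.7; c'Δl = 5.11; W sinα = -3.6
Slice 2: Δl = 2.8/cos7.5° = 2.824 m; N'_2 = 152·cos7.5° = 150.7; c'Δl = 10.17; W sinα = 19.8
Slice 3: Δl = 2.3/cos29.1° = 2.632 m; N'_3 = 167·cos29.1° = 145.9; c'Δl = 9.48; W sinα = 81.2
Slice 4: Δl = 2.0/cos51.9° = 3.241 m; N'_4 = 70·cos51.9° = 43.2; c'Δl = 11.67; W sinα = 55.1
Σc'Δl = 36.4 kN/m; ΣN' = 361.5 kN/m; ΣW sinα = 152.6 kN/m
Resisting = 36.4 + 361.5·tan32.4° = 36.4 + 229.4 = 265.8 kN/m
FS = 265.8 / 152.6 = 1.743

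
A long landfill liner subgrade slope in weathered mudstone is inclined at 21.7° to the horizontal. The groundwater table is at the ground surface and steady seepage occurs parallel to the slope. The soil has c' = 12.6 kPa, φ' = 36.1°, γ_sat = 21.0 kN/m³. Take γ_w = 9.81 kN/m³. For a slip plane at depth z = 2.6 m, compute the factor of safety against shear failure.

FS = 1.65

With seepage parallel to the slope and the water table at the surface, the effective normal stress on the slip plane uses the buoyant unit weight γ' = γ_sat − γ_w while the driving shear stress uses γ_sat:
FS = [c' + γ' z cos²β tanφ'] / [γ_sat z sinβ cosβ]
γ' = 21.0 − 9.81 = 11.19 kN/m³
Numerator = 12.6 + 11.19·2.6·cos²21.7°·tan36.1° = 12.6 + 11.19·2.6·0.8633·0.7292 = 30.915 kPa
Denominator = 21.0·2.6·sin21.7°·cos21.7° = 21.0·2.6·0.3697·0.9291 = 18.757 kPa
FS = 30.915 / 18.757 = 1.648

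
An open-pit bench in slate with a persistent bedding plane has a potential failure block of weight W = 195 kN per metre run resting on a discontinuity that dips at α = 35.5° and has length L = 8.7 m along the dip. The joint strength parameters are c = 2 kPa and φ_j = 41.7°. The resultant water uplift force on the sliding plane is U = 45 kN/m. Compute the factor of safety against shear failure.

FS = 1.05

Resolving the block weight along and normal to the plane and applying the Mohr–Coulomb strength on the joint:
N' = W cosα − U = 195·cos35.5° − 45 = 113.8 kN/m
Driving force T = W sinα = 195·sin35.5° = 113.2 kN/m
Resisting force R = c·L + N'·tanφ_j = 2·8.7 + 113.8·tan41.7° = 17.4 + 101.3 = 118.7 kN/m
FS = R / T = 118.7 / 113.2 = 1.049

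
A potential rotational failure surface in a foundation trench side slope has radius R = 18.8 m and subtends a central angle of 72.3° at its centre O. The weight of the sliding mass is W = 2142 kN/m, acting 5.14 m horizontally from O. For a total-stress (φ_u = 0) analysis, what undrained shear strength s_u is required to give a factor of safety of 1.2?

FS = s_u·L_a·R / (W·d), so s_u = FS·W·d / (L_a·R).
Arc length L_a = R·θ = 18.8·(72.3°·π/180) = 18.8·1.2619 = 23.72 m
s_u = 1.2·2142·5.14 / (23.72·18.8) = 13211.9 / 446.00 = 29.62 kPa

s_u = 29.6 kPa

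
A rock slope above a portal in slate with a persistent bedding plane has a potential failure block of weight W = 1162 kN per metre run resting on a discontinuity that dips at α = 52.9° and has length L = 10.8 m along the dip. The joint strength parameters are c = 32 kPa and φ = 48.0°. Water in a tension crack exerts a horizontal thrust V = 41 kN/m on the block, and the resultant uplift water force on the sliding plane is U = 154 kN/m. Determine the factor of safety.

FS = 0.96

Resolving the block weight along and normal to the plane and applying the Mohr–Coulomb strength on the joint:
N' = W cosα − U − V sinα = 1162·cos52.9° − 154 − 41·sin52.9° = 514.2 kN/m
Driving force T = W sinα + V cosα = 1162·sin52.9° + 41·cos52.9° = 951.5 kN/m
Resisting force R = c·L + N'·tanφ = 32·10.8 + 514.2·tan48.0° = 345.6 + 571.1 = 916.7 kN/m
FS = R / T = 916.7 / 951.5 = 0.963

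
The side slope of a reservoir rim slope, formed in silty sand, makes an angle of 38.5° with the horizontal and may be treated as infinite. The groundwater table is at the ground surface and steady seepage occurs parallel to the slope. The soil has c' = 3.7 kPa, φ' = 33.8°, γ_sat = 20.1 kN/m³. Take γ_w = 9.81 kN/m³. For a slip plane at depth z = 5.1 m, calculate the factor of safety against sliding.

FS = 0.50

With seepage parallel to the slope and the water table at the surface, the effective normal stress on the slip plane uses the buoyant unit weight γ' = γ_sat − γ_w while the driving shear stress uses γ_sat:
FS = [c' + γ' z cos²β tanφ'] / [γ_sat z sinβ cosβ]
γ' = 20.1 − 9.81 = 10.29 kN/m³
Numerator = 3.7 + 10.29·5.1·cos²38.5°·tan33.8° = 3.7 + 10.29·5.1·0.6125·0.6694 = 25.217 kPa
Denominator = 20.1·5.1·sin38.5°·cos38.5° = 20.1·5.1·0.6225·0.7826 = 49.941 kPa
FS = 25.217 / 49.941 = 0.505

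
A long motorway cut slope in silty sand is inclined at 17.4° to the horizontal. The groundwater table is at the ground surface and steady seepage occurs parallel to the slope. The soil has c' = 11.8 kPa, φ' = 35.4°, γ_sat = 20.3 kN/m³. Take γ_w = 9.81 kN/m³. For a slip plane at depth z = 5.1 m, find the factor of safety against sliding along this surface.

With seepage parallel to the slope and the water table at the surface, the effective normal stress on the slip plane uses the buoyant unit weight γ' = γ_sat − γ_w while the driving shear stress uses γ_sat:
FS = [c' + γ' z cos²β tanφ'] / [γ_sat z sinβ cosβ]
γ' = 20.3 − 9.81 = 10.49 kN/m³
Numerator = 11.8 + 10.49·5.1·cos²17.4°·tan35.4° = 11.8 + 10.49·5.1·0.9106·0.7107 = 46.420 kPa
Denominator = 20.3·5.1·sin17.4°·cos17.4° = 20.3·5.1·0.2990·0.9542 = 29.543 kPa
FS = 46.420 / 29.543 = 1.571

FS = 1.57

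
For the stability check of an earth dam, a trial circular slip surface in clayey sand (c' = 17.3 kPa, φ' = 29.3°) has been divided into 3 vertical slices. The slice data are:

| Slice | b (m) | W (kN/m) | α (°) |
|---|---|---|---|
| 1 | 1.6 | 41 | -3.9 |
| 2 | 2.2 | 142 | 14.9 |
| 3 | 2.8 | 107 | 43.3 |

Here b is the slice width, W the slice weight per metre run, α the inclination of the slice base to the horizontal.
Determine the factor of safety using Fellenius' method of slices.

FS = 2.59

Ordinary method of slices: FS = Σ[c'·Δl_i + (W_i cosα_i)·tanφ'] / Σ W_i sinα_i, with Δl_i = b_i / cosα_i.
Slice 1: Δl = 1.6/cos(-3.9°) = 1.604 m; N'_1 = 41·cos(-3.9°) = 40.9; c'Δl = 27.74; W sinα = -2.8
Slice 2: Δl = 2.2/cos14.9° = 2.277 m; N'_2 = 142·cos14.9° = 137.2; c'Δl = 39.38; W sinα = 36.5
Slice 3: Δl = 2.8/cos43.3° = 3.847 m; N'_3 = 107·cos43.3° = 77.9; c'Δl = 66.56; W sinα = 73.4
Σc'Δl = 133.7 kN/m; ΣN' = 256.0 kN/m; ΣW sinα = 107.1 kN/m
Resisting = 133.7 + 256.0·tan29.3° = 133.7 + 143.7 = 277.3 kN/m
FS = 277.3 / 107.1 = 2.589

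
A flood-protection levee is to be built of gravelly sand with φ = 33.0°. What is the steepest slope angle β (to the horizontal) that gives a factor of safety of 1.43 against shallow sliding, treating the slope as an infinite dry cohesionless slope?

β = 24.4°

For an infinite dry cohesionless slope FS = tanφ/tanβ, so tanβ = tanφ / FS.
tanβ = tan33.0° / 1.43 = 0.6494 / 1.43 = 0.4541
β = arctan(0.4541) = 24.42°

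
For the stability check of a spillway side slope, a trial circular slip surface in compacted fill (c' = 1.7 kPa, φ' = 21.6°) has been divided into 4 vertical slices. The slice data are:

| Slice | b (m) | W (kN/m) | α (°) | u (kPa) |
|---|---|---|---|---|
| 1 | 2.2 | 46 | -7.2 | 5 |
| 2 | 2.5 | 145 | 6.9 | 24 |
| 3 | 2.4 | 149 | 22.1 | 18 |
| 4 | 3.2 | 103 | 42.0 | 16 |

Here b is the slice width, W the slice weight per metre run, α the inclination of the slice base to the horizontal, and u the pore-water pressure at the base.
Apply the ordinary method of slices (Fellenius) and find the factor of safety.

Ordinary method of slices: FS = Σ[c'·Δl_i + (W_i cosα_i − u_i·Δl_i)·tanφ'] / Σ W_i sinα_i, with Δl_i = b_i / cosα_i.
Slice 1: Δl = 2.2/cos(-7.2°) = 2.217 m; N'_1 = 46·cos(-7.2°) − 5·2.217 = 34.5; c'Δl = 3.77; W sinα = -5.8
Slice 2: Δl = 2.5/cos6.9° = 2.518 m; N'_2 = 145·cos6.9° − 24·2.518 = 83.5; c'Δl = 4.28; W sinα = 17.4
Slice 3: Δl = 2.4/cos22.1° = 2.590 m; N'_3 = 149·cos22.1° − 18·2.590 = 91.4; c'Δl = 4.40; W sinα = 56.1
Slice 4: Δl = 3.2/cos42.0° = 4.306 m; N'_4 = 103·cos42.0° − 16·4.306 = 7.6; c'Δl = 7.32; W sinα = 68.9
Σc'Δl = 19.8 kN/m; ΣN' = 217.1 kN/m; ΣW sinα = 136.6 kN/m
Resisting = 19.8 + 217.1·tan21.6° = 19.8 + 86.0 = 105.7 kN/m
FS = 105.7 / 136.6 = 0.774

FS = 0.77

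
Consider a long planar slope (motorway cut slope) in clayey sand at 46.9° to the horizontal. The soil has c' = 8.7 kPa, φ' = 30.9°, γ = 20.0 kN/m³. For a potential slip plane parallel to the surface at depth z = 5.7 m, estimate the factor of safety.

For an infinite slope with a slip plane parallel to the surface (no pore pressure): FS = [c' + γz cos²β tanφ'] / [γz sinβ cosβ].
γz = 20.0·5.7 = 114.00 kN/m²
Numerator = 8.7 + 114.00·cos²46.9°·tan30.9° = 8.7 + 114.00·0.4669·0.5985 = 40.553 kPa
Denominator = 114.00·sin46.9°·cos46.9° = 114.00·0.7302·0.6833 = 56.875 kPa
FS = 40.553 / 56.875 = 0.713

FS = 0.71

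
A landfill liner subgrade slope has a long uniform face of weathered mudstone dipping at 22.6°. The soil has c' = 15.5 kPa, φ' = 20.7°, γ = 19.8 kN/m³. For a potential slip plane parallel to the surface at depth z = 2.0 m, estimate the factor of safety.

For an infinite slope with a slip plane parallel to the surface (no pore pressure): FS = [c' + γz cos²β tanφ'] / [γz sinβ cosβ].
γz = 19.8·2.0 = 39.60 kN/m²
Numerator = 15.5 + 39.60·cos²22.6°·tan20.7° = 15.5 + 39.60·0.8523·0.3779 = 28.254 kPa
Denominator = 39.60·sin22.6°·cos22.6° = 39.60·0.3843·0.9232 = 14.050 kPa
FS = 28.254 / 14.050 = 2.011

FS = 2.01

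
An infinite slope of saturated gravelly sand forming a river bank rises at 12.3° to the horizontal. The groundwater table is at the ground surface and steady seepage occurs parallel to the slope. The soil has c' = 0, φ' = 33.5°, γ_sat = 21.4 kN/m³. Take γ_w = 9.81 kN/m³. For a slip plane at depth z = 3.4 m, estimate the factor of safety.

With seepage parallel to the slope and the water table at the surface, the effective normal stress on the slip plane uses the buoyant unit weight γ' = γ_sat − γ_w while the driving shear stress uses γ_sat:
FS = [c' + γ' z cos²β tanφ'] / [γ_sat z sinβ cosβ]
(For c' = 0 this reduces to FS = (γ'/γ_sat)·tanφ'/tanβ.)
γ' = 21.4 − 9.81 = 11.59 kN/m³
Numerator = 0.0 + 11.59·3.4·cos²12.3°·tan33.5° = 0.0 + 11.59·3.4·0.9546·0.6619 = 24.899 kPa
Denominator = 21.4·3.4·sin12.3°·cos12.3° = 21.4·3.4·0.2130·0.9770 = 15.144 kPa
FS = 24.899 / 15.144 = 1.644

FS = 1.64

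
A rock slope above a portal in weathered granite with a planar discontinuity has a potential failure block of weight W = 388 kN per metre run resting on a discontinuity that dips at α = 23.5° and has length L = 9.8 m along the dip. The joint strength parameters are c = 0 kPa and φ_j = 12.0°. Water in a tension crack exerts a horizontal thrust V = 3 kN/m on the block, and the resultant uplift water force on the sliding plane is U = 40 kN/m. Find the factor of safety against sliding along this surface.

FS = 0.42

Resolving the block weight along and normal to the plane and applying the Mohr–Coulomb strength on the joint:
N' = W cosα − U − V sinα = 388·cos23.5° − 40 − 3·sin23.5° = 314.6 kN/m
Driving force T = W sinα + V cosα = 388·sin23.5° + 3·cos23.5° = 157.5 kN/m
Resisting force R = c·L + N'·tanφ_j = 0·9.8 + 314.6·tan12.0° = 0.0 + 66.9 = 66.9 kN/m
FS = R / T = 66.9 / 157.5 = 0.425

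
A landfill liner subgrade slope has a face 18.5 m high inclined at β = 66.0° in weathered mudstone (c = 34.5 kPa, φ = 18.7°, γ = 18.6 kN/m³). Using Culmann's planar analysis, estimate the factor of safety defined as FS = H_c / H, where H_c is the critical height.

FS = 1.08

H_c = (4c/γ) · sinβ cosφ / [1 − cos(β − φ)]
    = (4·34.5/18.6) · sin66.0°·cos18.7° / [1 − cos47.3°]
    = 7.419 · 0.8653 / 0.3218 = 19.95 m
FS = H_c / H = 19.95 / 18.5 = 1.078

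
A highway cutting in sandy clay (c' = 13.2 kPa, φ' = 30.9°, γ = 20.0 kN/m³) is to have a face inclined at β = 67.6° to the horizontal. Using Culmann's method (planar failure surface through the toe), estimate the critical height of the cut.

H_c = 10.57 m

Culmann's analysis gives the critical failure plane at α_cr = (β + φ')/2 = (67.6 + 30.9)/2 = 49.2°, and the critical height
H_c = (4c'/γ) · sinβ cosφ' / [1 − cos(β − φ')]
    = (4·13.2/20.0) · sin67.6°·cos30.9° / [1 − cos(36.7°)]
    = 2.640 · 0.9245·0.8581 / [1 − 0.8018]
    = 2.640 · 0.7933 / 0.1982
    = 10.57 m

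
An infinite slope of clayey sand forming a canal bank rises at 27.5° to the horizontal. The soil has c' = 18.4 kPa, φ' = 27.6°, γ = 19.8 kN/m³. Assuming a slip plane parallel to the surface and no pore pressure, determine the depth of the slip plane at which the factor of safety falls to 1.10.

Setting FS = 1.10 in FS = [c' + γz cos²β tanφ'] / [γz sinβ cosβ] and solving for z:
z = c' / [γ cosβ (FS·sinβ − cosβ·tanφ')]
  = 18.4 / [19.8·cos27.5°·(1.10·sin27.5° − cos27.5°·tan27.6°)]
  = 18.4 / [19.8·0.8870·(1.10·0.4617 − 0.8870·0.5228)]
  = 18.4 / 0.7764 = 23.700 m

z = 23.70 m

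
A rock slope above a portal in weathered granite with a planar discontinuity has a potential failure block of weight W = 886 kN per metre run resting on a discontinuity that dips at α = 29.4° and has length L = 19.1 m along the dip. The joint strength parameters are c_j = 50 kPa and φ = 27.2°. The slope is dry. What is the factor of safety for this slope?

Resolving the block weight along and normal to the plane and applying the Mohr–Coulomb strength on the joint:
N' = W cosα = 886·cos29.4° = 771.9 kN/m
Driving force T = W sinα = 886·sin29.4° = 434.9 kN/m
Resisting force R = c_j·L + N'·tanφ = 50·19.1 + 771.9·tan27.2° = 955.0 + 396.7 = 1351.7 kN/m
FS = R / T = 1351.7 / 434.9 = 3.108

FS = 3.11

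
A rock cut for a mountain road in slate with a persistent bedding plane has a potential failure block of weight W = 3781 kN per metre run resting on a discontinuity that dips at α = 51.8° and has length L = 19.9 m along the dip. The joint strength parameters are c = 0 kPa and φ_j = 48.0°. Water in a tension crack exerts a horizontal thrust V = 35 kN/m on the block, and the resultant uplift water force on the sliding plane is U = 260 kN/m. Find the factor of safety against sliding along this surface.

Resolving the block weight along and normal to the plane and applying the Mohr–Coulomb strength on the joint:
N' = W cosα − U − V sinα = 3781·cos51.8° − 260 − 35·sin51.8° = 2050.7 kN/m
Driving force T = W sinα + V cosα = 3781·sin51.8° + 35·cos51.8° = 2993.0 kN/m
Resisting force R = c·L + N'·tanφ_j = 0·19.9 + 2050.7·tan48.0° = 0.0 + 2277.5 = 2277.5 kN/m
FS = R / T = 2277.5 / 2993.0 = 0.761

FS = 0.76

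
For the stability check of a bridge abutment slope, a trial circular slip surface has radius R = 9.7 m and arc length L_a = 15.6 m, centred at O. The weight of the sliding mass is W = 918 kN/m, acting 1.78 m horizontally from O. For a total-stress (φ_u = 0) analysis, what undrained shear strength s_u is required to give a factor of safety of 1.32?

s_u = 14.3 kPa

FS = s_u·L_a·R / (W·d), so s_u = FS·W·d / (L_a·R).
s_u = 1.32·918·1.78 / (15.60·9.7) = 2156.9 / 151.32 = 14.25 kPa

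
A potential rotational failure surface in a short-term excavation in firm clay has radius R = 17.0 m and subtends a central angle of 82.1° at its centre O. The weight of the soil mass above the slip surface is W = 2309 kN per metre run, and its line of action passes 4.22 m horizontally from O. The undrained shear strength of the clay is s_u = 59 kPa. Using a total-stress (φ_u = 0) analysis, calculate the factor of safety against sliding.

FS = 2.51

Taking moments about the centre O, the resisting moment is provided by the undrained shear strength acting along the arc:
Arc length L_a = R·θ = 17.0·(82.1°·π/180) = 17.0·1.4329 = 24.36 m
M_R = s_u·L_a·R = 59·24.36·17.0 = 24432.6 kN·m/m
M_D = W·d = 2309·4.22 = 9744.0 kN·m/m
FS = M_R / M_D = 24432.6 / 9744.0 = 2.507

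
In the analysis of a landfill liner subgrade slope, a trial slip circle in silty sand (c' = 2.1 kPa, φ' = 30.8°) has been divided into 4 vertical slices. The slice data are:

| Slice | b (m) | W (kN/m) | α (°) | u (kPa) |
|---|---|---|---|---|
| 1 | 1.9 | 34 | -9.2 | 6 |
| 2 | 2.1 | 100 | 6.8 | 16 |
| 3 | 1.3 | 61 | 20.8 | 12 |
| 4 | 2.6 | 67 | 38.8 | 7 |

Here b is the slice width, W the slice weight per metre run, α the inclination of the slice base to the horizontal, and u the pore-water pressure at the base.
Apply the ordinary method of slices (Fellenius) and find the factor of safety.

Ordinary method of slices: FS = Σ[c'·Δl_i + (W_i cosα_i − u_i·Δl_i)·tanφ'] / Σ W_i sinα_i, with Δl_i = b_i / cosα_i.
Slice 1: Δl = 1.9/cos(-9.2°) = 1.925 m; N'_1 = 34·cos(-9.2°) − 6·1.925 = 22.0; c'Δl = 4.04; W sinα = -5.4
Slice 2: Δl = 2.1/cos6.8° = 2.115 m; N'_2 = 100·cos6.8° − 16·2.115 = 65.5; c'Δl = 4.44; W sinα = 11.8
Slice 3: Δl = 1.3/cos20.8° = 1.391 m; N'_3 = 61·cos20.8° − 12·1.391 = 40.3; c'Δl = 2.92; W sinα = 21.7
Slice 4: Δl = 2.6/cos38.8° = 3.336 m; N'_4 = 67·cos38.8° − 7·3.336 = 28.9; c'Δl = 7.01; W sinα = 42.0
Σc'Δl = 18.4 kN/m; ΣN' = 156.7 kN/m; ΣW sinα = 70.0 kN/m
Resisting = 18.4 + 156.7·tan30.8° = 18.4 + 93.4 = 111.8 kN/m
FS = 111.8 / 70.0 = 1.596

FS = 1.60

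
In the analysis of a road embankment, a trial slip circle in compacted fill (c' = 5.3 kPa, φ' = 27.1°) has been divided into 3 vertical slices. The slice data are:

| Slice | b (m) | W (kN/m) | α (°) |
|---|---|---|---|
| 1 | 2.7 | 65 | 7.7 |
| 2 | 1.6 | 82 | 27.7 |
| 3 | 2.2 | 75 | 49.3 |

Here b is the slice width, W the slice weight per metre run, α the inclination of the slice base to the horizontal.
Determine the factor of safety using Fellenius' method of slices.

FS = 1.32

Ordinary method of slices: FS = Σ[c'·Δl_i + (W_i cosα_i)·tanφ'] / Σ W_i sinα_i, with Δl_i = b_i / cosα_i.
Slice 1: Δl = 2.7/cos7.7° = 2.725 m; N'_1 = 65·cos7.7° = 64.4; c'Δl = 14.44; W sinα = 8.7
Slice 2: Δl = 1.6/cos27.7° = 1.807 m; N'_2 = 82·cos27.7° = 72.6; c'Δl = 9.58; W sinα = 38.1
Slice 3: Δl = 2.2/cos49.3° = 3.374 m; N'_3 = 75·cos49.3° = 48.9; c'Δl = 17.88; W sinα = 56.9
Σc'Δl = 41.9 kN/m; ΣN' = 185.9 kN/m; ΣW sinα = 103.7 kN/m
Resisting = 41.9 + 185.9·tan27.1° = 41.9 + 95.1 = 137.0 kN/m
FS = 137.0 / 103.7 = 1.322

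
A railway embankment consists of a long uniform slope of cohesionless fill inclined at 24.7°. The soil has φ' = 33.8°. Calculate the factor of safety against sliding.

FS = 1.46

For a dry cohesionless infinite slope the factor of safety is FS = tanφ' / tanβ.
FS = tan33.8° / tan24.7° = 0.6694 / 0.4599 = 1.455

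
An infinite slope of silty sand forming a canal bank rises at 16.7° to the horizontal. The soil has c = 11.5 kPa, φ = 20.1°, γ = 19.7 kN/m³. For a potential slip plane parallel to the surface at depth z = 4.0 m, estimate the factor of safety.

FS = 1.75

For an infinite slope with a slip plane parallel to the surface (no pore pressure): FS = [c + γz cos²β tanφ] / [γz sinβ cosβ].
γz = 19.7·4.0 = 78.80 kN/m²
Numerator = 11.5 + 78.80·cos²16.7°·tan20.1° = 11.5 + 78.80·0.9174·0.3659 = 37.955 kPa
Denominator = 78.80·sin16.7°·cos16.7° = 78.80·0.2874·0.9578 = 21.689 kPa
FS = 37.955 / 21.689 = 1.750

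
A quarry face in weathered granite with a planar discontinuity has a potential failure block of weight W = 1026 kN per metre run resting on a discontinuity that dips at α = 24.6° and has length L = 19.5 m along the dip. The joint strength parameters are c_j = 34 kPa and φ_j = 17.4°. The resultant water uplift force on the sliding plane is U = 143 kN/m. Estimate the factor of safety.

FS = 2.13

Resolving the block weight along and normal to the plane and applying the Mohr–Coulomb strength on the joint:
N' = W cosα − U = 1026·cos24.6° − 143 = 789.9 kN/m
Driving force T = W sinα = 1026·sin24.6° = 427.1 kN/m
Resisting force R = c_j·L + N'·tanφ_j = 34·19.5 + 789.9·tan17.4° = 663.0 + 247.5 = 910.5 kN/m
FS = R / T = 910.5 / 427.1 = 2.132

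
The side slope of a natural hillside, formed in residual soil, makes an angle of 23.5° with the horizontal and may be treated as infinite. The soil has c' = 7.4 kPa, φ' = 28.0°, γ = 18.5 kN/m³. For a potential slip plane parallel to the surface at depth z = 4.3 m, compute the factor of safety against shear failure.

FS = 1.48

For an infinite slope with a slip plane parallel to the surface (no pore pressure): FS = [c' + γz cos²β tanφ'] / [γz sinβ cosβ].
γz = 18.5·4.3 = 79.55 kN/m²
Numerator = 7.4 + 79.55·cos²23.5°·tan28.0° = 7.4 + 79.55·0.8410·0.5317 = 42.972 kPa
Denominator = 79.55·sin23.5°·cos23.5° = 79.55·0.3987·0.9171 = 29.090 kPa
FS = 42.972 / 29.090 = 1.477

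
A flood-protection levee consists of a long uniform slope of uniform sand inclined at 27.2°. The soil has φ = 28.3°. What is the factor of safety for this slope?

FS = 1.05

For a dry cohesionless infinite slope the factor of safety is FS = tanφ / tanβ.
FS = tan28.3° / tan27.2° = 0.5384 / 0.5139 = 1.048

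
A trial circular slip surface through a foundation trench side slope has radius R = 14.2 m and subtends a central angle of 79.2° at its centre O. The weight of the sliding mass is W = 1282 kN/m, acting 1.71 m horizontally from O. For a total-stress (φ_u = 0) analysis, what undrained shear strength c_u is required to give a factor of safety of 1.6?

c_u = 12.6 kPa

FS = c_u·L_a·R / (W·d), so c_u = FS·W·d / (L_a·R).
Arc length L_a = R·θ = 14.2·(79.2°·π/180) = 14.2·1.3823 = 19.63 m
c_u = 1.6·1282·1.71 / (19.63·14.2) = 3507.6 / 278.73 = 12.58 kPa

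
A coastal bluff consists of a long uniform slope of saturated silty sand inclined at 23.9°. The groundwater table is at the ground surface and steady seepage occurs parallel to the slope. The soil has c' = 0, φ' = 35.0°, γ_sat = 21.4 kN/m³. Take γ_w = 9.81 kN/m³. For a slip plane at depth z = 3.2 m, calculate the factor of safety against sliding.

FS = 0.86

With seepage parallel to the slope and the water table at the surface, the effective normal stress on the slip plane uses the buoyant unit weight γ' = γ_sat − γ_w while the driving shear stress uses γ_sat:
FS = [c' + γ' z cos²β tanφ'] / [γ_sat z sinβ cosβ]
(For c' = 0 this reduces to FS = (γ'/γ_sat)·tanφ'/tanβ.)
γ' = 21.4 − 9.81 = 11.59 kN/m³
Numerator = 0.0 + 11.59·3.2·cos²23.9°·tan35.0° = 0.0 + 11.59·3.2·0.8359·0.7002 = 21.707 kPa
Denominator = 21.4·3.2·sin23.9°·cos23.9° = 21.4·3.2·0.4051·0.9143 = 25.365 kPa
FS = 21.707 / 25.365 = 0.856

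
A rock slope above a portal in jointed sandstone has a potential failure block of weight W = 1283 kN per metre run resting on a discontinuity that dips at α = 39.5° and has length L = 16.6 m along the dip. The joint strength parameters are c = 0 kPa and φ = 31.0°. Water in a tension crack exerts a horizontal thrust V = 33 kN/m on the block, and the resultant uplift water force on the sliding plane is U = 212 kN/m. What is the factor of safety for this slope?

Resolving the block weight along and normal to the plane and applying the Mohr–Coulomb strength on the joint:
N' = W cosα − U − V sinα = 1283·cos39.5° − 212 − 33·sin39.5° = 757.0 kN/m
Driving force T = W sinα + V cosα = 1283·sin39.5° + 33·cos39.5° = 841.6 kN/m
Resisting force R = c·L + N'·tanφ = 0·16.6 + 757.0·tan31.0° = 0.0 + 454.9 = 454.9 kN/m
FS = R / T = 454.9 / 841.6 = 0.540

FS = 0.54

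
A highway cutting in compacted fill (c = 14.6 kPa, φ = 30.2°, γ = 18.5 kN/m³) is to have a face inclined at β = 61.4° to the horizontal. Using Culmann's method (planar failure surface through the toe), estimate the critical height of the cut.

Culmann's analysis gives the critical failure plane at α_cr = (β + φ)/2 = (61.4 + 30.2)/2 = 45.8°, and the critical height
H_c = (4c/γ) · sinβ cosφ / [1 − cos(β − φ)]
    = (4·14.6/18.5) · sin61.4°·cos30.2° / [1 − cos(31.2°)]
    = 3.157 · 0.8780·0.8643 / [1 − 0.8554]
    = 3.157 · 0.7588 / 0.1446
    = 16.56 m

H_c = 16.56 m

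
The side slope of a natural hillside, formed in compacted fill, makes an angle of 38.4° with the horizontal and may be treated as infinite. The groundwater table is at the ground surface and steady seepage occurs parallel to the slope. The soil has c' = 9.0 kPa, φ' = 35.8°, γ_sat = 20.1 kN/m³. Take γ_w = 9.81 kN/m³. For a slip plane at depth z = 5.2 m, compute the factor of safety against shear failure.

FS = 0.64

With seepage parallel to the slope and the water table at the surface, the effective normal stress on the slip plane uses the buoyant unit weight γ' = γ_sat − γ_w while the driving shear stress uses γ_sat:
FS = [c' + γ' z cos²β tanφ'] / [γ_sat z sinβ cosβ]
γ' = 20.1 − 9.81 = 10.29 kN/m³
Numerator = 9.0 + 10.29·5.2·cos²38.4°·tan35.8° = 9.0 + 10.29·5.2·0.6142·0.7212 = 32.702 kPa
Denominator = 20.1·5.2·sin38.4°·cos38.4° = 20.1·5.2·0.6211·0.7837 = 50.879 kPa
FS = 32.702 / 50.879 = 0.643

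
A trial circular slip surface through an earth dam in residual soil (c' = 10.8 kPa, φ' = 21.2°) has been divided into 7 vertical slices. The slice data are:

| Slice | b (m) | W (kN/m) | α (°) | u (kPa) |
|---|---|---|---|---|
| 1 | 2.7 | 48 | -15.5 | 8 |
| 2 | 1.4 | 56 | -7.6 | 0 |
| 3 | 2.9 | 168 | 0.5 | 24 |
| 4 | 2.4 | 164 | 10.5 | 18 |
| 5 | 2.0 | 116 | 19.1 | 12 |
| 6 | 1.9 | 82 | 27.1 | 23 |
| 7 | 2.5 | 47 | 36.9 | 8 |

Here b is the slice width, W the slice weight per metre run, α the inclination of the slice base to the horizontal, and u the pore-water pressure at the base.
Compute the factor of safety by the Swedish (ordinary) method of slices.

FS = 3.00

Ordinary method of slices: FS = Σ[c'·Δl_i + (W_i cosα_i − u_i·Δl_i)·tanφ'] / Σ W_i sinα_i, with Δl_i = b_i / cosα_i.
Slice 1: Δl = 2.7/cos(-15.5°) = 2.802 m; N'_1 = 48·cos(-15.5°) − 8·2.802 = 23.8; c'Δl = 30.26; W sinα = -12.8
Slice 2: Δl = 1.4/cos(-7.6°) = 1.412 m; N'_2 = 56·cos(-7.6°) − 0·1.412 = 55.5; c'Δl = 15.25; W sinα = -7.4
Slice 3: Δl = 2.9/cos0.5° = 2.900 m; N'_3 = 168·cos0.5° − 24·2.900 = 98.4; c'Δl = 31.32; W sinα = 1.5
Slice 4: Δl = 2.4/cos10.5° = 2.441 m; N'_4 = 164·cos10.5° − 18·2.441 = 117.3; c'Δl = 26.36; W sinα = 29.9
Slice 5: Δl = 2.0/cos19.1° = 2.117 m; N'_5 = 116·cos19.1° − 12·2.117 = 84.2; c'Δl = 22.86; W sinα = 38.0
Slice 6: Δl = 1.9/cos27.1° = 2.134 m; N'_6 = 82·cos27.1° − 23·2.134 = 23.9; c'Δl = 23.05; W sinα = 37.4
Slice 7: Δl = 2.5/cos36.9° = 3.126 m; N'_7 = 47·cos36.9° − 8·3.126 = 12.6; c'Δl = 33.76; W sinα = 28.2
Σc'Δl = 182.9 kN/m; ΣN' = 415.8 kN/m; ΣW sinα = 114.7 kN/m
Resisting = 182.9 + 415.8·tan21.2° = 182.9 + 161.3 = 344.1 kN/m
FS = 344.1 / 114.7 = 3.002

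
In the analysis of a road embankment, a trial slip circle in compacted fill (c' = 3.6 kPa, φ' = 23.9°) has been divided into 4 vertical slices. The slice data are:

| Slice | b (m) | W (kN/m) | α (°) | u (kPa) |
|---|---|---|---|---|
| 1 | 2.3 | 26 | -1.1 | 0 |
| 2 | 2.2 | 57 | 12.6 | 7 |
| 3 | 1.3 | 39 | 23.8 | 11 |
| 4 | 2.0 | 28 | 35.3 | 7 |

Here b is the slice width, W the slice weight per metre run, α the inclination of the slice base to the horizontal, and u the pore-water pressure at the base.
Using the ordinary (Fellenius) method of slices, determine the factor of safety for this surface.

Ordinary method of slices: FS = Σ[c'·Δl_i + (W_i cosα_i − u_i·Δl_i)·tanφ'] / Σ W_i sinα_i, with Δl_i = b_i / cosα_i.
Slice 1: Δl = 2.3/cos(-1.1°) = 2.300 m; N'_1 = 26·cos(-1.1°) − 0·2.300 = 26.0; c'Δl = 8.28; W sinα = -0.5
Slice 2: Δl = 2.2/cos12.6° = 2.254 m; N'_2 = 57·cos12.6° − 7·2.254 = 39.8; c'Δl = 8.12; W sinα = 12.4
Slice 3: Δl = 1.3/cos23.8° = 1.421 m; N'_3 = 39·cos23.8° − 11·1.421 = 20.1; c'Δl = 5.11; W sinα = 15.7
Slice 4: Δl = 2.0/cos35.3° = 2.451 m; N'_4 = 28·cos35.3° − 7·2.451 = 5.7; c'Δl = 8.82; W sinα = 16.2
Σc'Δl = 30.3 kN/m; ΣN' = 91.6 kN/m; ΣW sinα = 43.9 kN/m
Resisting = 30.3 + 91.6·tan23.9° = 30.3 + 40.6 = 70.9 kN/m
FS = 70.9 / 43.9 = 1.617

FS = 1.62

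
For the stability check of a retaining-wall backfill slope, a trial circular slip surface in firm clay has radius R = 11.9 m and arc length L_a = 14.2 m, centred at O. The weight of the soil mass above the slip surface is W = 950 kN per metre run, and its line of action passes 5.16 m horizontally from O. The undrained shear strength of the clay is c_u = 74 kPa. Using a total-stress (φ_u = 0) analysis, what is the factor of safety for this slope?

FS = 2.55

Taking moments about the centre O, the resisting moment is provided by the undrained shear strength acting along the arc:
M_R = c_u·L_a·R = 74·14.20·11.9 = 12504.5 kN·m/m
M_D = W·d = 950·5.16 = 4902.0 kN·m/m
FS = M_R / M_D = 12504.5 / 4902.0 = 2.551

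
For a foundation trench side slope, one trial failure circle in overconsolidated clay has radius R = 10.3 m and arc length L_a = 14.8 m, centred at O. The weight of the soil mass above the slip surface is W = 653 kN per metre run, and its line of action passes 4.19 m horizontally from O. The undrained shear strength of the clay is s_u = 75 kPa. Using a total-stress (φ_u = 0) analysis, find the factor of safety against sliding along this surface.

Taking moments about the centre O, the resisting moment is provided by the undrained shear strength acting along the arc:
M_R = s_u·L_a·R = 75·14.80·10.3 = 11433.0 kN·m/m
M_D = W·d = 653·4.19 = 2736.1 kN·m/m
FS = M_R / M_D = 11433.0 / 2736.1 = 4.179

FS = 4.18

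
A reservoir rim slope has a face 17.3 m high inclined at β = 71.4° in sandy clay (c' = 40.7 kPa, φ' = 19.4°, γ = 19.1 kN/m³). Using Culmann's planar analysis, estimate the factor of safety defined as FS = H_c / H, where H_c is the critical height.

H_c = (4c'/γ) · sinβ cosφ' / [1 − cos(β − φ')]
    = (4·40.7/19.1) · sin71.4°·cos19.4° / [1 − cos52.0°]
    = 8.524 · 0.8940 / 0.3843 = 19.83 m
FS = H_c / H = 19.83 / 17.3 = 1.146

FS = 1.15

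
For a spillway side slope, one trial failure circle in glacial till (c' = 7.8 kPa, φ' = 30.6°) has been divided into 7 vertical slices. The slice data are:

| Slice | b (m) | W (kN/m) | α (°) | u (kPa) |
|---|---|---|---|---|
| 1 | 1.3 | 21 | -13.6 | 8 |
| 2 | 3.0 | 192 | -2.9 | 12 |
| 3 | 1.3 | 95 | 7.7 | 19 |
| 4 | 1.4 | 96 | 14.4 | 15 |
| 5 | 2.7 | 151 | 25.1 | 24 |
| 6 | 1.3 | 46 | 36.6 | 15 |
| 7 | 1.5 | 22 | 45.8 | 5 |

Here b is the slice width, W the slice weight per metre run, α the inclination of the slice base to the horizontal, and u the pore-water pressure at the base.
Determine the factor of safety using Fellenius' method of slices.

Ordinary method of slices: FS = Σ[c'·Δl_i + (W_i cosα_i − u_i·Δl_i)·tanφ'] / Σ W_i sinα_i, with Δl_i = b_i / cosα_i.
Slice 1: Δl = 1.3/cos(-13.6°) = 1.338 m; N'_1 = 21·cos(-13.6°) − 8·1.338 = 9.7; c'Δl = 10.43; W sinα = -4.9
Slice 2: Δl = 3.0/cos(-2.9°) = 3.004 m; N'_2 = 192·cos(-2.9°) − 12·3.004 = 155.7; c'Δl = 23.43; W sinα = -9.7
Slice 3: Δl = 1.3/cos7.7° = 1.312 m; N'_3 = 95·cos7.7° − 19·1.312 = 69.2; c'Δl = 10.23; W sinα = 12.7
Slice 4: Δl = 1.4/cos14.4° = 1.445 m; N'_4 = 96·cos14.4° − 15·1.445 = 71.3; c'Δl = 11.27; W sinα = 23.9
Slice 5: Δl = 2.7/cos25.1° = 2.982 m; N'_5 = 151·cos25.1° − 24·2.982 = 65.2; c'Δl = 23.26; W sinα = 64.1
Slice 6: Δl = 1.3/cos36.6° = 1.619 m; N'_6 = 46·cos36.6° − 15·1.619 = 12.6; c'Δl = 12.63; W sinα = 27.4
Slice 7: Δl = 1.5/cos45.8° = 2.152 m; N'_7 = 22·cos45.8° − 5·2.152 = 4.6; c'Δl = 16.78; W sinα = 15.8
Σc'Δl = 108.0 kN/m; ΣN' = 388.3 kN/m; ΣW sinα = 129.2 kN/m
Resisting = 108.0 + 388.3·tan30.6° = 108.0 + 229.7 = 337.7 kN/m
FS = 337.7 / 129.2 = 2.614

FS = 2.61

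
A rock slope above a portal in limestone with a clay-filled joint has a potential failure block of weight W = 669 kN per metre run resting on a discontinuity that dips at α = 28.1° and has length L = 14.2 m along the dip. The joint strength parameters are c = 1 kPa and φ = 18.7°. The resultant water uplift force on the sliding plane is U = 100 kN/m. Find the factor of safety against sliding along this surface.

FS = 0.57

Resolving the block weight along and normal to the plane and applying the Mohr–Coulomb strength on the joint:
N' = W cosα − U = 669·cos28.1° − 100 = 490.1 kN/m
Driving force T = W sinα = 669·sin28.1° = 315.1 kN/m
Resisting force R = c·L + N'·tanφ = 1·14.2 + 490.1·tan18.7° = 14.2 + 165.9 = 180.1 kN/m
FS = R / T = 180.1 / 315.1 = 0.572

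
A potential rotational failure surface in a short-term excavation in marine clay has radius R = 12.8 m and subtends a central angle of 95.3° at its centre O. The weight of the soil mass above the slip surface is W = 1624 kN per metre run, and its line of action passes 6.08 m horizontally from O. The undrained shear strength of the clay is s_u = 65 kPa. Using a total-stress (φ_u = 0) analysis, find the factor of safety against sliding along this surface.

Taking moments about the centre O, the resisting moment is provided by the undrained shear strength acting along the arc:
Arc length L_a = R·θ = 12.8·(95.3°·π/180) = 12.8·1.6633 = 21.29 m
M_R = s_u·L_a·R = 65·21.29·12.8 = 17713.5 kN·m/m
M_D = W·d = 1624·6.08 = 9873.9 kN·m/m
FS = M_R / M_D = 17713.5 / 9873.9 = 1.794

FS = 1.79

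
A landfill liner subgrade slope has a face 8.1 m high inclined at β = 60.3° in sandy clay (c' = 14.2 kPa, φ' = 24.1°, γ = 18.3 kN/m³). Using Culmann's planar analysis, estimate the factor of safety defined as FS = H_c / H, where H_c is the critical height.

H_c = (4c'/γ) · sinβ cosφ' / [1 − cos(β − φ')]
    = (4·14.2/18.3) · sin60.3°·cos24.1° / [1 − cos36.2°]
    = 3.104 · 0.7929 / 0.1930 = 12.75 m
FS = H_c / H = 12.75 / 8.1 = 1.574

FS = 1.57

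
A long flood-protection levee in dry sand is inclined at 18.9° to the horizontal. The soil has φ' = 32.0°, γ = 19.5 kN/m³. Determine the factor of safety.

FS = 1.83

For a dry cohesionless infinite slope the factor of safety is FS = tanφ' / tanβ.
FS = tan32.0° / tan18.9° = 0.6249 / 0.3424 = 1.825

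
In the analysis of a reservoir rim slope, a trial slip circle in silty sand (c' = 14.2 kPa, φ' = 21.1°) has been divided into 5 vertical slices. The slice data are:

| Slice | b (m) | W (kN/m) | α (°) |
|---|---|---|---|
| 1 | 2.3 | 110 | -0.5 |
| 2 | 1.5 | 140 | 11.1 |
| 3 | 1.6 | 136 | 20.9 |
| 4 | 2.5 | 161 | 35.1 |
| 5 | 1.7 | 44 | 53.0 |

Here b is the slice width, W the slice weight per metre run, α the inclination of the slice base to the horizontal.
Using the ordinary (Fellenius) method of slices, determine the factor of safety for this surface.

FS = 1.82

Ordinary method of slices: FS = Σ[c'·Δl_i + (W_i cosα_i)·tanφ'] / Σ W_i sinα_i, with Δl_i = b_i / cosα_i.
Slice 1: Δl = 2.3/cos(-0.5°) = 2.300 m; N'_1 = 110·cos(-0.5°) = 110.0; c'Δl = 32.66; W sinα = -1.0
Slice 2: Δl = 1.5/cos11.1° = 1.529 m; N'_2 = 140·cos11.1° = 137.4; c'Δl = 21.71; W sinα = 27.0
Slice 3: Δl = 1.6/cos20.9° = 1.713 m; N'_3 = 136·cos20.9° = 127.1; c'Δl = 24.32; W sinα = 48.5
Slice 4: Δl = 2.5/cos35.1° = 3.056 m; N'_4 = 161·cos35.1° = 131.7; c'Δl = 43.39; W sinα = 92.6
Slice 5: Δl = 1.7/cos53.0° = 2.825 m; N'_5 = 44·cos53.0° = 26.5; c'Δl = 40.11; W sinα = 35.1
Σc'Δl = 162.2 kN/m; ΣN' = 532.6 kN/m; ΣW sinα = 202.2 kN/m
Resisting = 162.2 + 532.6·tan21.1° = 162.2 + 205.5 = 367.7 kN/m
FS = 367.7 / 202.2 = 1.818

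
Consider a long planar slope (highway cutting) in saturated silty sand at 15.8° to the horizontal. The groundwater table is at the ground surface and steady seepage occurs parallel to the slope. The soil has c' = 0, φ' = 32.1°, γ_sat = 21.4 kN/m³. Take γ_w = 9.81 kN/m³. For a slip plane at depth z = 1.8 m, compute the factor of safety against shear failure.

FS = 1.20

With seepage parallel to the slope and the water table at the surface, the effective normal stress on the slip plane uses the buoyant unit weight γ' = γ_sat − γ_w while the driving shear stress uses γ_sat:
FS = [c' + γ' z cos²β tanφ'] / [γ_sat z sinβ cosβ]
(For c' = 0 this reduces to FS = (γ'/γ_sat)·tanφ'/tanβ.)
γ' = 21.4 − 9.81 = 11.59 kN/m³
Numerator = 0.0 + 11.59·1.8·cos²15.8°·tan32.1° = 0.0 + 11.59·1.8·0.9259·0.6273 = 12.117 kPa
Denominator = 21.4·1.8·sin15.8°·cos15.8° = 21.4·1.8·0.2723·0.9622 = 10.092 kPa
FS = 12.117 / 10.092 = 1.201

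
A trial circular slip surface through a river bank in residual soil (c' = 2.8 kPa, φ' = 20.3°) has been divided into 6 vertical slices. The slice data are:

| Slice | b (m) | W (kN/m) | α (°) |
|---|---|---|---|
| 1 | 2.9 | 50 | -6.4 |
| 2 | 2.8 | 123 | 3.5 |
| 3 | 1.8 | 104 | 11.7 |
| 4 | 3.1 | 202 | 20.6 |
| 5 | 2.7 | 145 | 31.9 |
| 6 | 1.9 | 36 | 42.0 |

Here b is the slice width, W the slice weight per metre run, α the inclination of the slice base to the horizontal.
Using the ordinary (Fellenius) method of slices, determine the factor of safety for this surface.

Ordinary method of slices: FS = Σ[c'·Δl_i + (W_i cosα_i)·tanφ'] / Σ W_i sinα_i, with Δl_i = b_i / cosα_i.
Slice 1: Δl = 2.9/cos(-6.4°) = 2.918 m; N'_1 = 50·cos(-6.4°) = 49.7; c'Δl = 8.17; W sinα = -5.6
Slice 2: Δl = 2.8/cos3.5° = 2.805 m; N'_2 = 123·cos3.5° = 122.8; c'Δl = 7.85; W sinα = 7.5
Slice 3: Δl = 1.8/cos11.7° = 1.838 m; N'_3 = 104·cos11.7° = 101.8; c'Δl = 5.15; W sinα = 21.1
Slice 4: Δl = 3.1/cos20.6° = 3.312 m; N'_4 = 202·cos20.6° = 189.1; c'Δl = 9.27; W sinα = 71.1
Slice 5: Δl = 2.7/cos31.9° = 3.180 m; N'_5 = 145·cos31.9° = 123.1; c'Δl = 8.90; W sinα = 76.6
Slice 6: Δl = 1.9/cos42.0° = 2.557 m; N'_6 = 36·cos42.0° = 26.8; c'Δl = 7.16; W sinα = 24.1
Σc'Δl = 46.5 kN/m; ΣN' = 613.2 kN/m; ΣW sinα = 194.8 kN/m
Resisting = 46.5 + 613.2·tan20.3° = 46.5 + 226.8 = 273.4 kN/m
FS = 273.4 / 194.8 = 1.403

FS = 1.40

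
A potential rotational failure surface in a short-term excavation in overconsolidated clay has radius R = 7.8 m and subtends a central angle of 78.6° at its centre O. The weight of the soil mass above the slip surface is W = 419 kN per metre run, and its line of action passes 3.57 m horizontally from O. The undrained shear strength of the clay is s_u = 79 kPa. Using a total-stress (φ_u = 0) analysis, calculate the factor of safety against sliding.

FS = 4.41

Taking moments about the centre O, the resisting moment is provided by the undrained shear strength acting along the arc:
Arc length L_a = R·θ = 7.8·(78.6°·π/180) = 7.8·1.3718 = 10.70 m
M_R = s_u·L_a·R = 79·10.70·7.8 = 6593.5 kN·m/m
M_D = W·d = 419·3.57 = 1495.8 kN·m/m
FS = M_R / M_D = 6593.5 / 1495.8 = 4.408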